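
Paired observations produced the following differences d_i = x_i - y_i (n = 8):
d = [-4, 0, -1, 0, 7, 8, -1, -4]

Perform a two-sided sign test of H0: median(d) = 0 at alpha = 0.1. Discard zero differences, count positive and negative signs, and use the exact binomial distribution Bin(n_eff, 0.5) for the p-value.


Step 1: Discard zero differences. Original n = 8; n_eff = number of nonzero differences = 6.
Nonzero differences (with sign): -4, -1, +7, +8, -1, -4
Step 2: Count signs: positive = 2, negative = 4.
Step 3: Under H0: P(positive) = 0.5, so the number of positives S ~ Bin(6, 0.5).
Step 4: Two-sided exact p-value = sum of Bin(6,0.5) probabilities at or below the observed probability = 0.687500.
Step 5: alpha = 0.1. fail to reject H0.

n_eff = 6, pos = 2, neg = 4, p = 0.687500, fail to reject H0.


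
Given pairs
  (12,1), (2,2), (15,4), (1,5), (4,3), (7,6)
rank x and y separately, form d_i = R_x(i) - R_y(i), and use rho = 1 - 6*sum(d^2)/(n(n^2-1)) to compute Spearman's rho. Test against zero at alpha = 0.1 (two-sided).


Step 1: Rank x and y separately (midranks; no ties here).
rank(x): 12->5, 2->2, 15->6, 1->1, 4->3, 7->4
rank(y): 1->1, 2->2, 4->4, 5->5, 3->3, 6->6
Step 2: d_i = R_x(i) - R_y(i); compute d_i^2.
  (5-1)^2=16, (2-2)^2=0, (6-4)^2=4, (1-5)^2=16, (3-3)^2=0, (4-6)^2=4
sum(d^2) = 40.
Step 3: rho = 1 - 6*40 / (6*(6^2 - 1)) = 1 - 240/210 = -0.142857.
Step 4: Under H0, t = rho * sqrt((n-2)/(1-rho^2)) = -0.2887 ~ t(4).
Step 5: Two-sided p-value from the t-distribution with 4 df = 0.787172.
Step 6: alpha = 0.1. fail to reject H0.

rho = -0.1429, p = 0.787172, fail to reject H0 at alpha = 0.1.


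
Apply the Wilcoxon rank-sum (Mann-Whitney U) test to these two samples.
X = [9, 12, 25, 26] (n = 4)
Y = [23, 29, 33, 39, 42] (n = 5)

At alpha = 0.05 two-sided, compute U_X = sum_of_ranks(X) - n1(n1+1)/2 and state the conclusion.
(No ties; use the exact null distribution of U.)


Step 1: Combine and sort all 9 observations; assign midranks.
sorted (value, group): (9,X), (12,X), (23,Y), (25,X), (26,X), (29,Y), (33,Y), (39,Y), (42,Y)
ranks: 9->1, 12->2, 23->3, 25->4, 26->5, 29->6, 33->7, 39->8, 42->9
Step 2: Rank sum for X: R1 = 1 + 2 + 4 + 5 = 12.
Step 3: U_X = R1 - n1(n1+1)/2 = 12 - 4*5/2 = 12 - 10 = 2.
       U_Y = n1*n2 - U_X = 20 - 2 = 18.
Step 4: No ties, so the exact null distribution of U (based on enumerating the C(9,4) = 126 equally likely rank assignments) gives the two-sided p-value.
Step 5: p-value = 0.063492; compare to alpha = 0.05. fail to reject H0.

U_X = 2, p = 0.063492, fail to reject H0 at alpha = 0.05.


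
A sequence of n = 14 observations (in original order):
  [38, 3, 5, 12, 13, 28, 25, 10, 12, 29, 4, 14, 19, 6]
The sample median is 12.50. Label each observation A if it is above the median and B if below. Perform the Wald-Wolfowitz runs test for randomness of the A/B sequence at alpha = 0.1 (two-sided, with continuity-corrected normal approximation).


Step 1: Compute median = 12.50; label A = above, B = below.
Labels in order: ABBBAAABBABAAB  (n_A = 7, n_B = 7)
Step 2: Count runs R = 8.
Step 3: Under H0 (random ordering), E[R] = 2*n_A*n_B/(n_A+n_B) + 1 = 2*7*7/14 + 1 = 8.0000.
        Var[R] = 2*n_A*n_B*(2*n_A*n_B - n_A - n_B) / ((n_A+n_B)^2 * (n_A+n_B-1)) = 8232/2548 = 3.2308.
        SD[R] = 1.7974.
Step 4: R = E[R], so z = 0 with no continuity correction.
Step 5: Two-sided p-value via normal approximation = 2*(1 - Phi(|z|)) = 1.000000.
Step 6: alpha = 0.1. fail to reject H0.

R = 8, z = 0.0000, p = 1.000000, fail to reject H0.


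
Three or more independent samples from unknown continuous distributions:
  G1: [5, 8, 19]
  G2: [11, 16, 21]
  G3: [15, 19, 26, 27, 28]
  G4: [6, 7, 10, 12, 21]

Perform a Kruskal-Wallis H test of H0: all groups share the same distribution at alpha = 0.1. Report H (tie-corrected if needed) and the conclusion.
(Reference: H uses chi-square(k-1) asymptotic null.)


Step 1: Combine all N = 16 observations and assign midranks.
sorted (value, group, rank): (5,G1,1), (6,G4,2), (7,G4,3), (8,G1,4), (10,G4,5), (11,G2,6), (12,G4,7), (15,G3,8), (16,G2,9), (19,G1,10.5), (19,G3,10.5), (21,G2,12.5), (21,G4,12.5), (26,G3,14), (27,G3,15), (28,G3,16)
Step 2: Sum ranks within each group.
R_1 = 15.5 (n_1 = 3)
R_2 = 27.5 (n_2 = 3)
R_3 = 63.5 (n_3 = 5)
R_4 = 29.5 (n_4 = 5)
Step 3: H = 12/(N(N+1)) * sum(R_i^2/n_i) - 3(N+1)
     = 12/(16*17) * (15.5^2/3 + 27.5^2/3 + 63.5^2/5 + 29.5^2/5) - 3*17
     = 0.044118 * 1312.67 - 51
     = 6.911765.
Step 4: Ties present; correction factor C = 1 - 12/(16^3 - 16) = 0.997059. Corrected H = 6.911765 / 0.997059 = 6.932153.
Step 5: Under H0, H ~ chi^2(3); p-value = 0.074092.
Step 6: alpha = 0.1. reject H0.

H = 6.9322, df = 3, p = 0.074092, reject H0.


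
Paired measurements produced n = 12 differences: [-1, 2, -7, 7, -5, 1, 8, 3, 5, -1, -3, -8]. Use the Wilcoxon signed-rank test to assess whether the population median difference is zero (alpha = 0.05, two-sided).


Step 1: Drop any zero differences (none here) and take |d_i|.
|d| = [1, 2, 7, 7, 5, 1, 8, 3, 5, 1, 3, 8]
Step 2: Midrank |d_i| (ties get averaged ranks).
ranks: |1|->2, |2|->4, |7|->9.5, |7|->9.5, |5|->7.5, |1|->2, |8|->11.5, |3|->5.5, |5|->7.5, |1|->2, |3|->5.5, |8|->11.5
Step 3: Attach original signs; sum ranks with positive sign and with negative sign.
W+ = 4 + 9.5 + 2 + 11.5 + 5.5 + 7.5 = 40
W- = 2 + 9.5 + 7.5 + 2 + 5.5 + 11.5 = 38
(Check: W+ + W- = 78 should equal n(n+1)/2 = 78.)
Step 4: Test statistic W = min(W+, W-) = 38.
Step 5: Ties in |d|, so use the tie-corrected normal approximation.
        E[W] = n(n+1)/4 = 12*13/4 = 39.
        Tie groups: |d|=1 (t=3), |d|=3 (t=2), |d|=5 (t=2), |d|=7 (t=2), |d|=8 (t=2); sum(t^3 - t) = 48.
        Var[W] = n(n+1)(2n+1)/24 - sum(t^3-t)/48 = 3900/24 - 48/48 = 161.5.
        z = (W - E[W]) / sqrt(Var[W]) = (38 - 39) / 12.7083 = -0.0787.
        Two-sided p = 2*Phi(z) = 0.937280.
Step 6: alpha = 0.05. fail to reject H0.

W+ = 40, W- = 38, W = min = 38, p = 0.937280, fail to reject H0.


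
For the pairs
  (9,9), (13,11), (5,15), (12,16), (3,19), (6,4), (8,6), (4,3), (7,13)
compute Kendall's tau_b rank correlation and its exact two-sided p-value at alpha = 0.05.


Step 1: Enumerate the 36 unordered pairs (i,j) with i<j and classify each by sign(x_j-x_i) * sign(y_j-y_i).
  (1,2):dx=+4,dy=+2->C; (1,3):dx=-4,dy=+6->D; (1,4):dx=+3,dy=+7->C; (1,5):dx=-6,dy=+10->D
  (1,6):dx=-3,dy=-5->C; (1,7):dx=-1,dy=-3->C; (1,8):dx=-5,dy=-6->C; (1,9):dx=-2,dy=+4->D
  (2,3):dx=-8,dy=+4->D; (2,4):dx=-1,dy=+5->D; (2,5):dx=-10,dy=+8->D; (2,6):dx=-7,dy=-7->C
  (2,7):dx=-5,dy=-5->C; (2,8):dx=-9,dy=-8->C; (2,9):dx=-6,dy=+2->D; (3,4):dx=+7,dy=+1->C
  (3,5):dx=-2,dy=+4->D; (3,6):dx=+1,dy=-11->D; (3,7):dx=+3,dy=-9->D; (3,8):dx=-1,dy=-12->C
  (3,9):dx=+2,dy=-2->D; (4,5):dx=-9,dy=+3->D; (4,6):dx=-6,dy=-12->C; (4,7):dx=-4,dy=-10->C
  (4,8):dx=-8,dy=-13->C; (4,9):dx=-5,dy=-3->C; (5,6):dx=+3,dy=-15->D; (5,7):dx=+5,dy=-13->D
  (5,8):dx=+1,dy=-16->D; (5,9):dx=+4,dy=-6->D; (6,7):dx=+2,dy=+2->C; (6,8):dx=-2,dy=-1->C
  (6,9):dx=+1,dy=+9->C; (7,8):dx=-4,dy=-3->C; (7,9):dx=-1,dy=+7->D; (8,9):dx=+3,dy=+10->C
Step 2: C = 19, D = 17, total pairs = 36.
Step 3: tau = (C - D)/(n(n-1)/2) = (19 - 17)/36 = 0.055556.
Step 4: Exact two-sided p-value (enumerate n! = 362880 permutations of y under H0): p = 0.919455.
Step 5: alpha = 0.05. fail to reject H0.

tau_b = 0.0556 (C=19, D=17), p = 0.919455, fail to reject H0.


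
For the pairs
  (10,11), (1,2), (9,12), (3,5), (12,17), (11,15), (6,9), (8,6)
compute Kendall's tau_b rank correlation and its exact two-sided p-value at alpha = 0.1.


Step 1: Enumerate the 28 unordered pairs (i,j) with i<j and classify each by sign(x_j-x_i) * sign(y_j-y_i).
  (1,2):dx=-9,dy=-9->C; (1,3):dx=-1,dy=+1->D; (1,4):dx=-7,dy=-6->C; (1,5):dx=+2,dy=+6->C
  (1,6):dx=+1,dy=+4->C; (1,7):dx=-4,dy=-2->C; (1,8):dx=-2,dy=-5->C; (2,3):dx=+8,dy=+10->C
  (2,4):dx=+2,dy=+3->C; (2,5):dx=+11,dy=+15->C; (2,6):dx=+10,dy=+13->C; (2,7):dx=+5,dy=+7->C
  (2,8):dx=+7,dy=+4->C; (3,4):dx=-6,dy=-7->C; (3,5):dx=+3,dy=+5->C; (3,6):dx=+2,dy=+3->C
  (3,7):dx=-3,dy=-3->C; (3,8):dx=-1,dy=-6->C; (4,5):dx=+9,dy=+12->C; (4,6):dx=+8,dy=+10->C
  (4,7):dx=+3,dy=+4->C; (4,8):dx=+5,dy=+1->C; (5,6):dx=-1,dy=-2->C; (5,7):dx=-6,dy=-8->C
  (5,8):dx=-4,dy=-11->C; (6,7):dx=-5,dy=-6->C; (6,8):dx=-3,dy=-9->C; (7,8):dx=+2,dy=-3->D
Step 2: C = 26, D = 2, total pairs = 28.
Step 3: tau = (C - D)/(n(n-1)/2) = (26 - 2)/28 = 0.857143.
Step 4: Exact two-sided p-value (enumerate n! = 40320 permutations of y under H0): p = 0.001736.
Step 5: alpha = 0.1. reject H0.

tau_b = 0.8571 (C=26, D=2), p = 0.001736, reject H0.


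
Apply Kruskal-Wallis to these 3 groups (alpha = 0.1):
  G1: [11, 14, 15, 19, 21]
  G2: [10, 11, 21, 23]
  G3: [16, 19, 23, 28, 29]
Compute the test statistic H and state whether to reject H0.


Step 1: Combine all N = 14 observations and assign midranks.
sorted (value, group, rank): (10,G2,1), (11,G1,2.5), (11,G2,2.5), (14,G1,4), (15,G1,5), (16,G3,6), (19,G1,7.5), (19,G3,7.5), (21,G1,9.5), (21,G2,9.5), (23,G2,11.5), (23,G3,11.5), (28,G3,13), (29,G3,14)
Step 2: Sum ranks within each group.
R_1 = 28.5 (n_1 = 5)
R_2 = 24.5 (n_2 = 4)
R_3 = 52 (n_3 = 5)
Step 3: H = 12/(N(N+1)) * sum(R_i^2/n_i) - 3(N+1)
     = 12/(14*15) * (28.5^2/5 + 24.5^2/4 + 52^2/5) - 3*15
     = 0.057143 * 853.312 - 45
     = 3.760714.
Step 4: Ties present; correction factor C = 1 - 24/(14^3 - 14) = 0.991209. Corrected H = 3.760714 / 0.991209 = 3.794069.
Step 5: Under H0, H ~ chi^2(2); p-value = 0.150013.
Step 6: alpha = 0.1. fail to reject H0.

H = 3.7941, df = 2, p = 0.150013, fail to reject H0.


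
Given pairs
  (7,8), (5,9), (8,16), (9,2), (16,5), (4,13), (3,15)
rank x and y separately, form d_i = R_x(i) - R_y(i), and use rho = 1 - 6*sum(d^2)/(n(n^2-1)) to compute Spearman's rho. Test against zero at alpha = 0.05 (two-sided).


Step 1: Rank x and y separately (midranks; no ties here).
rank(x): 7->4, 5->3, 8->5, 9->6, 16->7, 4->2, 3->1
rank(y): 8->3, 9->4, 16->7, 2->1, 5->2, 13->5, 15->6
Step 2: d_i = R_x(i) - R_y(i); compute d_i^2.
  (4-3)^2=1, (3-4)^2=1, (5-7)^2=4, (6-1)^2=25, (7-2)^2=25, (2-5)^2=9, (1-6)^2=25
sum(d^2) = 90.
Step 3: rho = 1 - 6*90 / (7*(7^2 - 1)) = 1 - 540/336 = -0.607143.
Step 4: Under H0, t = rho * sqrt((n-2)/(1-rho^2)) = -1.7086 ~ t(5).
Step 5: Two-sided p-value from the t-distribution with 5 df = 0.148231.
Step 6: alpha = 0.05. fail to reject H0.

rho = -0.6071, p = 0.148231, fail to reject H0 at alpha = 0.05.


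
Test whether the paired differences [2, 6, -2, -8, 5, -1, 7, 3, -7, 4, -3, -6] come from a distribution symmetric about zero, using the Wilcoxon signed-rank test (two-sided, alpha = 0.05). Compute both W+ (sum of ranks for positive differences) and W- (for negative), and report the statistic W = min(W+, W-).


Step 1: Drop any zero differences (none here) and take |d_i|.
|d| = [2, 6, 2, 8, 5, 1, 7, 3, 7, 4, 3, 6]
Step 2: Midrank |d_i| (ties get averaged ranks).
ranks: |2|->2.5, |6|->8.5, |2|->2.5, |8|->12, |5|->7, |1|->1, |7|->10.5, |3|->4.5, |7|->10.5, |4|->6, |3|->4.5, |6|->8.5
Step 3: Attach original signs; sum ranks with positive sign and with negative sign.
W+ = 2.5 + 8.5 + 7 + 10.5 + 4.5 + 6 = 39
W- = 2.5 + 12 + 1 + 10.5 + 4.5 + 8.5 = 39
(Check: W+ + W- = 78 should equal n(n+1)/2 = 78.)
Step 4: Test statistic W = min(W+, W-) = 39.
Step 5: Ties in |d|, so use the tie-corrected normal approximation.
        E[W] = n(n+1)/4 = 12*13/4 = 39.
        Tie groups: |d|=2 (t=2), |d|=3 (t=2), |d|=6 (t=2), |d|=7 (t=2); sum(t^3 - t) = 24.
        Var[W] = n(n+1)(2n+1)/24 - sum(t^3-t)/48 = 3900/24 - 24/48 = 162.
        z = (W - E[W]) / sqrt(Var[W]) = (39 - 39) / 12.7279 = 0.0000.
        Two-sided p = 2*Phi(z) = 1.000000.
Step 6: alpha = 0.05. fail to reject H0.

W+ = 39, W- = 39, W = min = 39, p = 1.000000, fail to reject H0.


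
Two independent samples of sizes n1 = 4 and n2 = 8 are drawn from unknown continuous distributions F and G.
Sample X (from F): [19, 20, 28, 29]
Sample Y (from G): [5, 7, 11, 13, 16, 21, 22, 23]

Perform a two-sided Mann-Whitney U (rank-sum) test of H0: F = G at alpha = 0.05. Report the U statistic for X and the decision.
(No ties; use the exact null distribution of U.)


Step 1: Combine and sort all 12 observations; assign midranks.
sorted (value, group): (5,Y), (7,Y), (11,Y), (13,Y), (16,Y), (19,X), (20,X), (21,Y), (22,Y), (23,Y), (28,X), (29,X)
ranks: 5->1, 7->2, 11->3, 13->4, 16->5, 19->6, 20->7, 21->8, 22->9, 23->10, 28->11, 29->12
Step 2: Rank sum for X: R1 = 6 + 7 + 11 + 12 = 36.
Step 3: U_X = R1 - n1(n1+1)/2 = 36 - 4*5/2 = 36 - 10 = 26.
       U_Y = n1*n2 - U_X = 32 - 26 = 6.
Step 4: No ties, so the exact null distribution of U (based on enumerating the C(12,4) = 495 equally likely rank assignments) gives the two-sided p-value.
Step 5: p-value = 0.109091; compare to alpha = 0.05. fail to reject H0.

U_X = 26, p = 0.109091, fail to reject H0 at alpha = 0.05.


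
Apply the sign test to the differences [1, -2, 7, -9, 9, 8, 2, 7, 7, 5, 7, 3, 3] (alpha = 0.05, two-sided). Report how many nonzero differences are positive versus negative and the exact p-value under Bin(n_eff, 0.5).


Step 1: Discard zero differences. Original n = 13; n_eff = number of nonzero differences = 13.
Nonzero differences (with sign): +1, -2, +7, -9, +9, +8, +2, +7, +7, +5, +7, +3, +3
Step 2: Count signs: positive = 11, negative = 2.
Step 3: Under H0: P(positive) = 0.5, so the number of positives S ~ Bin(13, 0.5).
Step 4: Two-sided exact p-value = sum of Bin(13,0.5) probabilities at or below the observed probability = 0.022461.
Step 5: alpha = 0.05. reject H0.

n_eff = 13, pos = 11, neg = 2, p = 0.022461, reject H0.


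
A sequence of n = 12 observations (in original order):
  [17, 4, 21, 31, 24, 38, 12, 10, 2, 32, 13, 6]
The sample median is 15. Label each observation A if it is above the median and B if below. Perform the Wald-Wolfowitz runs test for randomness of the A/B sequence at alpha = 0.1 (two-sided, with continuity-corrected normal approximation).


Step 1: Compute median = 15; label A = above, B = below.
Labels in order: ABAAAABBBABB  (n_A = 6, n_B = 6)
Step 2: Count runs R = 6.
Step 3: Under H0 (random ordering), E[R] = 2*n_A*n_B/(n_A+n_B) + 1 = 2*6*6/12 + 1 = 7.0000.
        Var[R] = 2*n_A*n_B*(2*n_A*n_B - n_A - n_B) / ((n_A+n_B)^2 * (n_A+n_B-1)) = 4320/1584 = 2.7273.
        SD[R] = 1.6514.
Step 4: Continuity-corrected z = (R + 0.5 - E[R]) / SD[R] = (6 + 0.5 - 7.0000) / 1.6514 = -0.3028.
Step 5: Two-sided p-value via normal approximation = 2*(1 - Phi(|z|)) = 0.762069.
Step 6: alpha = 0.1. fail to reject H0.

R = 6, z = -0.3028, p = 0.762069, fail to reject H0.


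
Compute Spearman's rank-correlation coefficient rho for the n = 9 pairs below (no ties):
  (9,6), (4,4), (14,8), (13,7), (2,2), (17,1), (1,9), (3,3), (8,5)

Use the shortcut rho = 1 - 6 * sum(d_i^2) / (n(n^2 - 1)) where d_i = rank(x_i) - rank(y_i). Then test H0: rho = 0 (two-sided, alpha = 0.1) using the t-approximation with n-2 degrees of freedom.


Step 1: Rank x and y separately (midranks; no ties here).
rank(x): 9->6, 4->4, 14->8, 13->7, 2->2, 17->9, 1->1, 3->3, 8->5
rank(y): 6->6, 4->4, 8->8, 7->7, 2->2, 1->1, 9->9, 3->3, 5->5
Step 2: d_i = R_x(i) - R_y(i); compute d_i^2.
  (6-6)^2=0, (4-4)^2=0, (8-8)^2=0, (7-7)^2=0, (2-2)^2=0, (9-1)^2=64, (1-9)^2=64, (3-3)^2=0, (5-5)^2=0
sum(d^2) = 128.
Step 3: rho = 1 - 6*128 / (9*(9^2 - 1)) = 1 - 768/720 = -0.066667.
Step 4: Under H0, t = rho * sqrt((n-2)/(1-rho^2)) = -0.1768 ~ t(7).
Step 5: Two-sided p-value from the t-distribution with 7 df = 0.864690.
Step 6: alpha = 0.1. fail to reject H0.

rho = -0.0667, p = 0.864690, fail to reject H0 at alpha = 0.1.


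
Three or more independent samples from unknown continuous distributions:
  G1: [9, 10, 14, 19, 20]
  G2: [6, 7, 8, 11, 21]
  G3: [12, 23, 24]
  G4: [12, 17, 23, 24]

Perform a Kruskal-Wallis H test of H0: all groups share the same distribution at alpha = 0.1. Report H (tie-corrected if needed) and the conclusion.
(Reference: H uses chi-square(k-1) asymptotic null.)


Step 1: Combine all N = 17 observations and assign midranks.
sorted (value, group, rank): (6,G2,1), (7,G2,2), (8,G2,3), (9,G1,4), (10,G1,5), (11,G2,6), (12,G3,7.5), (12,G4,7.5), (14,G1,9), (17,G4,10), (19,G1,11), (20,G1,12), (21,G2,13), (23,G3,14.5), (23,G4,14.5), (24,G3,16.5), (24,G4,16.5)
Step 2: Sum ranks within each group.
R_1 = 41 (n_1 = 5)
R_2 = 25 (n_2 = 5)
R_3 = 38.5 (n_3 = 3)
R_4 = 48.5 (n_4 = 4)
Step 3: H = 12/(N(N+1)) * sum(R_i^2/n_i) - 3(N+1)
     = 12/(17*18) * (41^2/5 + 25^2/5 + 38.5^2/3 + 48.5^2/4) - 3*18
     = 0.039216 * 1543.35 - 54
     = 6.523366.
Step 4: Ties present; correction factor C = 1 - 18/(17^3 - 17) = 0.996324. Corrected H = 6.523366 / 0.996324 = 6.547437.
Step 5: Under H0, H ~ chi^2(3); p-value = 0.087810.
Step 6: alpha = 0.1. reject H0.

H = 6.5474, df = 3, p = 0.087810, reject H0.


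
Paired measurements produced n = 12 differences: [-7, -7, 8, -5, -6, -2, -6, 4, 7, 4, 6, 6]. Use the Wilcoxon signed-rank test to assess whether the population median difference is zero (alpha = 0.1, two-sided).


Step 1: Drop any zero differences (none here) and take |d_i|.
|d| = [7, 7, 8, 5, 6, 2, 6, 4, 7, 4, 6, 6]
Step 2: Midrank |d_i| (ties get averaged ranks).
ranks: |7|->10, |7|->10, |8|->12, |5|->4, |6|->6.5, |2|->1, |6|->6.5, |4|->2.5, |7|->10, |4|->2.5, |6|->6.5, |6|->6.5
Step 3: Attach original signs; sum ranks with positive sign and with negative sign.
W+ = 12 + 2.5 + 10 + 2.5 + 6.5 + 6.5 = 40
W- = 10 + 10 + 4 + 6.5 + 1 + 6.5 = 38
(Check: W+ + W- = 78 should equal n(n+1)/2 = 78.)
Step 4: Test statistic W = min(W+, W-) = 38.
Step 5: Ties in |d|, so use the tie-corrected normal approximation.
        E[W] = n(n+1)/4 = 12*13/4 = 39.
        Tie groups: |d|=4 (t=2), |d|=6 (t=4), |d|=7 (t=3); sum(t^3 - t) = 90.
        Var[W] = n(n+1)(2n+1)/24 - sum(t^3-t)/48 = 3900/24 - 90/48 = 160.625.
        z = (W - E[W]) / sqrt(Var[W]) = (38 - 39) / 12.6738 = -0.0789.
        Two-sided p = 2*Phi(z) = 0.937110.
Step 6: alpha = 0.1. fail to reject H0.

W+ = 40, W- = 38, W = min = 38, p = 0.937110, fail to reject H0.


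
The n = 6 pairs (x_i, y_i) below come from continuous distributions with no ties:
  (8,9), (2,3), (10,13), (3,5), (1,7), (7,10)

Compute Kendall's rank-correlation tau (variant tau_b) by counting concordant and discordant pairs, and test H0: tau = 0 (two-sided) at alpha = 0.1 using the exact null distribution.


Step 1: Enumerate the 15 unordered pairs (i,j) with i<j and classify each by sign(x_j-x_i) * sign(y_j-y_i).
  (1,2):dx=-6,dy=-6->C; (1,3):dx=+2,dy=+4->C; (1,4):dx=-5,dy=-4->C; (1,5):dx=-7,dy=-2->C
  (1,6):dx=-1,dy=+1->D; (2,3):dx=+8,dy=+10->C; (2,4):dx=+1,dy=+2->C; (2,5):dx=-1,dy=+4->D
  (2,6):dx=+5,dy=+7->C; (3,4):dx=-7,dy=-8->C; (3,5):dx=-9,dy=-6->C; (3,6):dx=-3,dy=-3->C
  (4,5):dx=-2,dy=+2->D; (4,6):dx=+4,dy=+5->C; (5,6):dx=+6,dy=+3->C
Step 2: C = 12, D = 3, total pairs = 15.
Step 3: tau = (C - D)/(n(n-1)/2) = (12 - 3)/15 = 0.600000.
Step 4: Exact two-sided p-value (enumerate n! = 720 permutations of y under H0): p = 0.136111.
Step 5: alpha = 0.1. fail to reject H0.

tau_b = 0.6000 (C=12, D=3), p = 0.136111, fail to reject H0.


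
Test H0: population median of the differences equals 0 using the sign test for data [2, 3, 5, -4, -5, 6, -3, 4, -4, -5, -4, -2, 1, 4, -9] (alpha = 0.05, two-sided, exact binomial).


Step 1: Discard zero differences. Original n = 15; n_eff = number of nonzero differences = 15.
Nonzero differences (with sign): +2, +3, +5, -4, -5, +6, -3, +4, -4, -5, -4, -2, +1, +4, -9
Step 2: Count signs: positive = 7, negative = 8.
Step 3: Under H0: P(positive) = 0.5, so the number of positives S ~ Bin(15, 0.5).
Step 4: Two-sided exact p-value = sum of Bin(15,0.5) probabilities at or below the observed probability = 1.000000.
Step 5: alpha = 0.05. fail to reject H0.

n_eff = 15, pos = 7, neg = 8, p = 1.000000, fail to reject H0.


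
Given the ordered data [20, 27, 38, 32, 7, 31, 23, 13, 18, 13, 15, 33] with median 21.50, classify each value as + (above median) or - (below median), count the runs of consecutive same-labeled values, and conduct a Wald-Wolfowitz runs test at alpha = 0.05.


Step 1: Compute median = 21.50; label A = above, B = below.
Labels in order: BAAABAABBBBA  (n_A = 6, n_B = 6)
Step 2: Count runs R = 6.
Step 3: Under H0 (random ordering), E[R] = 2*n_A*n_B/(n_A+n_B) + 1 = 2*6*6/12 + 1 = 7.0000.
        Var[R] = 2*n_A*n_B*(2*n_A*n_B - n_A - n_B) / ((n_A+n_B)^2 * (n_A+n_B-1)) = 4320/1584 = 2.7273.
        SD[R] = 1.6514.
Step 4: Continuity-corrected z = (R + 0.5 - E[R]) / SD[R] = (6 + 0.5 - 7.0000) / 1.6514 = -0.3028.
Step 5: Two-sided p-value via normal approximation = 2*(1 - Phi(|z|)) = 0.762069.
Step 6: alpha = 0.05. fail to reject H0.

R = 6, z = -0.3028, p = 0.762069, fail to reject H0.


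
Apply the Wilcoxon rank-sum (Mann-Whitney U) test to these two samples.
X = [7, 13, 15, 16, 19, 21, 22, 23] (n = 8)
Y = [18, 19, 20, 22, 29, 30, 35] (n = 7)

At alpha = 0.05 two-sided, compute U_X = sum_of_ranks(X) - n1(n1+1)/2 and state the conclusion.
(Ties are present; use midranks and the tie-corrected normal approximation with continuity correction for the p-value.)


Step 1: Combine and sort all 15 observations; assign midranks.
sorted (value, group): (7,X), (13,X), (15,X), (16,X), (18,Y), (19,X), (19,Y), (20,Y), (21,X), (22,X), (22,Y), (23,X), (29,Y), (30,Y), (35,Y)
ranks: 7->1, 13->2, 15->3, 16->4, 18->5, 19->6.5, 19->6.5, 20->8, 21->9, 22->10.5, 22->10.5, 23->12, 29->13, 30->14, 35->15
Step 2: Rank sum for X: R1 = 1 + 2 + 3 + 4 + 6.5 + 9 + 10.5 + 12 = 48.
Step 3: U_X = R1 - n1(n1+1)/2 = 48 - 8*9/2 = 48 - 36 = 12.
       U_Y = n1*n2 - U_X = 56 - 12 = 44.
Step 4: Ties are present, so use the tie-corrected normal approximation (with continuity correction) for the p-value.
Step 5: p-value = 0.072337; compare to alpha = 0.05. fail to reject H0.

U_X = 12, p = 0.072337, fail to reject H0 at alpha = 0.05.


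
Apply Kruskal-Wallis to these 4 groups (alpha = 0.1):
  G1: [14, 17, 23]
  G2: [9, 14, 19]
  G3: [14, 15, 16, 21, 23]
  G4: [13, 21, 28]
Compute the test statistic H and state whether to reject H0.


Step 1: Combine all N = 14 observations and assign midranks.
sorted (value, group, rank): (9,G2,1), (13,G4,2), (14,G1,4), (14,G2,4), (14,G3,4), (15,G3,6), (16,G3,7), (17,G1,8), (19,G2,9), (21,G3,10.5), (21,G4,10.5), (23,G1,12.5), (23,G3,12.5), (28,G4,14)
Step 2: Sum ranks within each group.
R_1 = 24.5 (n_1 = 3)
R_2 = 14 (n_2 = 3)
R_3 = 40 (n_3 = 5)
R_4 = 26.5 (n_4 = 3)
Step 3: H = 12/(N(N+1)) * sum(R_i^2/n_i) - 3(N+1)
     = 12/(14*15) * (24.5^2/3 + 14^2/3 + 40^2/5 + 26.5^2/3) - 3*15
     = 0.057143 * 819.5 - 45
     = 1.828571.
Step 4: Ties present; correction factor C = 1 - 36/(14^3 - 14) = 0.986813. Corrected H = 1.828571 / 0.986813 = 1.853007.
Step 5: Under H0, H ~ chi^2(3); p-value = 0.603469.
Step 6: alpha = 0.1. fail to reject H0.

H = 1.8530, df = 3, p = 0.603469, fail to reject H0.


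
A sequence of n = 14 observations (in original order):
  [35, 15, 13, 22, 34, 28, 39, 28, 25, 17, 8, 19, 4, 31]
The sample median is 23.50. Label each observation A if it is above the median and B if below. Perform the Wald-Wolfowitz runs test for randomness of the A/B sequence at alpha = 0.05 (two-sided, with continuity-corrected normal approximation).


Step 1: Compute median = 23.50; label A = above, B = below.
Labels in order: ABBBAAAAABBBBA  (n_A = 7, n_B = 7)
Step 2: Count runs R = 5.
Step 3: Under H0 (random ordering), E[R] = 2*n_A*n_B/(n_A+n_B) + 1 = 2*7*7/14 + 1 = 8.0000.
        Var[R] = 2*n_A*n_B*(2*n_A*n_B - n_A - n_B) / ((n_A+n_B)^2 * (n_A+n_B-1)) = 8232/2548 = 3.2308.
        SD[R] = 1.7974.
Step 4: Continuity-corrected z = (R + 0.5 - E[R]) / SD[R] = (5 + 0.5 - 8.0000) / 1.7974 = -1.3909.
Step 5: Two-sided p-value via normal approximation = 2*(1 - Phi(|z|)) = 0.164264.
Step 6: alpha = 0.05. fail to reject H0.

R = 5, z = -1.3909, p = 0.164264, fail to reject H0.


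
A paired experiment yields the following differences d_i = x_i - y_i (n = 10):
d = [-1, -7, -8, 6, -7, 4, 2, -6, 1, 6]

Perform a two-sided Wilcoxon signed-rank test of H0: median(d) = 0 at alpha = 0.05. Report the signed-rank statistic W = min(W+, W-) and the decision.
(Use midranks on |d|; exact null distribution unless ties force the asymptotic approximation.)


Step 1: Drop any zero differences (none here) and take |d_i|.
|d| = [1, 7, 8, 6, 7, 4, 2, 6, 1, 6]
Step 2: Midrank |d_i| (ties get averaged ranks).
ranks: |1|->1.5, |7|->8.5, |8|->10, |6|->6, |7|->8.5, |4|->4, |2|->3, |6|->6, |1|->1.5, |6|->6
Step 3: Attach original signs; sum ranks with positive sign and with negative sign.
W+ = 6 + 4 + 3 + 1.5 + 6 = 20.5
W- = 1.5 + 8.5 + 10 + 8.5 + 6 = 34.5
(Check: W+ + W- = 55 should equal n(n+1)/2 = 55.)
Step 4: Test statistic W = min(W+, W-) = 20.5.
Step 5: Ties in |d|, so use the tie-corrected normal approximation.
        E[W] = n(n+1)/4 = 10*11/4 = 27.5.
        Tie groups: |d|=1 (t=2), |d|=6 (t=3), |d|=7 (t=2); sum(t^3 - t) = 36.
        Var[W] = n(n+1)(2n+1)/24 - sum(t^3-t)/48 = 2310/24 - 36/48 = 95.5.
        z = (W - E[W]) / sqrt(Var[W]) = (20.5 - 27.5) / 9.7724 = -0.7163.
        Two-sided p = 2*Phi(z) = 0.473805.
Step 6: alpha = 0.05. fail to reject H0.

W+ = 20.5, W- = 34.5, W = min = 20.5, p = 0.473805, fail to reject H0.


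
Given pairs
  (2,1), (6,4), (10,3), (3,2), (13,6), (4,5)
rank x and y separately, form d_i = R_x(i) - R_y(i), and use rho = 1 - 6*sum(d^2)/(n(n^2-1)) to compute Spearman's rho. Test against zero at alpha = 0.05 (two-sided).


Step 1: Rank x and y separately (midranks; no ties here).
rank(x): 2->1, 6->4, 10->5, 3->2, 13->6, 4->3
rank(y): 1->1, 4->4, 3->3, 2->2, 6->6, 5->5
Step 2: d_i = R_x(i) - R_y(i); compute d_i^2.
  (1-1)^2=0, (4-4)^2=0, (5-3)^2=4, (2-2)^2=0, (6-6)^2=0, (3-5)^2=4
sum(d^2) = 8.
Step 3: rho = 1 - 6*8 / (6*(6^2 - 1)) = 1 - 48/210 = 0.771429.
Step 4: Under H0, t = rho * sqrt((n-2)/(1-rho^2)) = 2.4247 ~ t(4).
Step 5: Two-sided p-value from the t-distribution with 4 df = 0.072397.
Step 6: alpha = 0.05. fail to reject H0.

rho = 0.7714, p = 0.072397, fail to reject H0 at alpha = 0.05.


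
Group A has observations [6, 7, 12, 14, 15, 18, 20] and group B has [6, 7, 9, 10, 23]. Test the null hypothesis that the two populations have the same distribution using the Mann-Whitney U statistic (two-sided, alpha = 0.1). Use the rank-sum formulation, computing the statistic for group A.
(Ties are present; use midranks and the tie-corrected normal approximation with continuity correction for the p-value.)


Step 1: Combine and sort all 12 observations; assign midranks.
sorted (value, group): (6,X), (6,Y), (7,X), (7,Y), (9,Y), (10,Y), (12,X), (14,X), (15,X), (18,X), (20,X), (23,Y)
ranks: 6->1.5, 6->1.5, 7->3.5, 7->3.5, 9->5, 10->6, 12->7, 14->8, 15->9, 18->10, 20->11, 23->12
Step 2: Rank sum for X: R1 = 1.5 + 3.5 + 7 + 8 + 9 + 10 + 11 = 50.
Step 3: U_X = R1 - n1(n1+1)/2 = 50 - 7*8/2 = 50 - 28 = 22.
       U_Y = n1*n2 - U_X = 35 - 22 = 13.
Step 4: Ties are present, so use the tie-corrected normal approximation (with continuity correction) for the p-value.
Step 5: p-value = 0.514478; compare to alpha = 0.1. fail to reject H0.

U_X = 22, p = 0.514478, fail to reject H0 at alpha = 0.1.


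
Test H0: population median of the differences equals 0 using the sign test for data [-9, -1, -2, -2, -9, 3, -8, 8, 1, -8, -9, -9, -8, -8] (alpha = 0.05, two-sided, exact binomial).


Step 1: Discard zero differences. Original n = 14; n_eff = number of nonzero differences = 14.
Nonzero differences (with sign): -9, -1, -2, -2, -9, +3, -8, +8, +1, -8, -9, -9, -8, -8
Step 2: Count signs: positive = 3, negative = 11.
Step 3: Under H0: P(positive) = 0.5, so the number of positives S ~ Bin(14, 0.5).
Step 4: Two-sided exact p-value = sum of Bin(14,0.5) probabilities at or below the observed probability = 0.057373.
Step 5: alpha = 0.05. fail to reject H0.

n_eff = 14, pos = 3, neg = 11, p = 0.057373, fail to reject H0.


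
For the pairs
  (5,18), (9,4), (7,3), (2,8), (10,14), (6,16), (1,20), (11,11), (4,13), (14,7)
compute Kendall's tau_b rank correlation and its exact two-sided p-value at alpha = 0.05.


Step 1: Enumerate the 45 unordered pairs (i,j) with i<j and classify each by sign(x_j-x_i) * sign(y_j-y_i).
  (1,2):dx=+4,dy=-14->D; (1,3):dx=+2,dy=-15->D; (1,4):dx=-3,dy=-10->C; (1,5):dx=+5,dy=-4->D
  (1,6):dx=+1,dy=-2->D; (1,7):dx=-4,dy=+2->D; (1,8):dx=+6,dy=-7->D; (1,9):dx=-1,dy=-5->C
  (1,10):dx=+9,dy=-11->D; (2,3):dx=-2,dy=-1->C; (2,4):dx=-7,dy=+4->D; (2,5):dx=+1,dy=+10->C
  (2,6):dx=-3,dy=+12->D; (2,7):dx=-8,dy=+16->D; (2,8):dx=+2,dy=+7->C; (2,9):dx=-5,dy=+9->D
  (2,10):dx=+5,dy=+3->C; (3,4):dx=-5,dy=+5->D; (3,5):dx=+3,dy=+11->C; (3,6):dx=-1,dy=+13->D
  (3,7):dx=-6,dy=+17->D; (3,8):dx=+4,dy=+8->C; (3,9):dx=-3,dy=+10->D; (3,10):dx=+7,dy=+4->C
  (4,5):dx=+8,dy=+6->C; (4,6):dx=+4,dy=+8->C; (4,7):dx=-1,dy=+12->D; (4,8):dx=+9,dy=+3->C
  (4,9):dx=+2,dy=+5->C; (4,10):dx=+12,dy=-1->D; (5,6):dx=-4,dy=+2->D; (5,7):dx=-9,dy=+6->D
  (5,8):dx=+1,dy=-3->D; (5,9):dx=-6,dy=-1->C; (5,10):dx=+4,dy=-7->D; (6,7):dx=-5,dy=+4->D
  (6,8):dx=+5,dy=-5->D; (6,9):dx=-2,dy=-3->C; (6,10):dx=+8,dy=-9->D; (7,8):dx=+10,dy=-9->D
  (7,9):dx=+3,dy=-7->D; (7,10):dx=+13,dy=-13->D; (8,9):dx=-7,dy=+2->D; (8,10):dx=+3,dy=-4->D
  (9,10):dx=+10,dy=-6->D
Step 2: C = 15, D = 30, total pairs = 45.
Step 3: tau = (C - D)/(n(n-1)/2) = (15 - 30)/45 = -0.333333.
Step 4: Exact two-sided p-value (enumerate n! = 3628800 permutations of y under H0): p = 0.216373.
Step 5: alpha = 0.05. fail to reject H0.

tau_b = -0.3333 (C=15, D=30), p = 0.216373, fail to reject H0.


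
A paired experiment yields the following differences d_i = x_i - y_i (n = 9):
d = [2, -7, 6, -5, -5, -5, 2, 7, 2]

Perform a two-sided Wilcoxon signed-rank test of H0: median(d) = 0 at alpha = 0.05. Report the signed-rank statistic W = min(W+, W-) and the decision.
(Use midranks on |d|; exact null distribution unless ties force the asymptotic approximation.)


Step 1: Drop any zero differences (none here) and take |d_i|.
|d| = [2, 7, 6, 5, 5, 5, 2, 7, 2]
Step 2: Midrank |d_i| (ties get averaged ranks).
ranks: |2|->2, |7|->8.5, |6|->7, |5|->5, |5|->5, |5|->5, |2|->2, |7|->8.5, |2|->2
Step 3: Attach original signs; sum ranks with positive sign and with negative sign.
W+ = 2 + 7 + 2 + 8.5 + 2 = 21.5
W- = 8.5 + 5 + 5 + 5 = 23.5
(Check: W+ + W- = 45 should equal n(n+1)/2 = 45.)
Step 4: Test statistic W = min(W+, W-) = 21.5.
Step 5: Ties in |d|, so use the tie-corrected normal approximation.
        E[W] = n(n+1)/4 = 9*10/4 = 22.5.
        Tie groups: |d|=2 (t=3), |d|=5 (t=3), |d|=7 (t=2); sum(t^3 - t) = 54.
        Var[W] = n(n+1)(2n+1)/24 - sum(t^3-t)/48 = 1710/24 - 54/48 = 70.125.
        z = (W - E[W]) / sqrt(Var[W]) = (21.5 - 22.5) / 8.3741 = -0.1194.
        Two-sided p = 2*Phi(z) = 0.904946.
Step 6: alpha = 0.05. fail to reject H0.

W+ = 21.5, W- = 23.5, W = min = 21.5, p = 0.904946, fail to reject H0.


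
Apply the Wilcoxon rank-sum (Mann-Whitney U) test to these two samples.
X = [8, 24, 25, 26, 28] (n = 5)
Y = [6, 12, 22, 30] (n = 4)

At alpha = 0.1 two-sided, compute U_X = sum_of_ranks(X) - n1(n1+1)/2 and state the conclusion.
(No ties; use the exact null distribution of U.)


Step 1: Combine and sort all 9 observations; assign midranks.
sorted (value, group): (6,Y), (8,X), (12,Y), (22,Y), (24,X), (25,X), (26,X), (28,X), (30,Y)
ranks: 6->1, 8->2, 12->3, 22->4, 24->5, 25->6, 26->7, 28->8, 30->9
Step 2: Rank sum for X: R1 = 2 + 5 + 6 + 7 + 8 = 28.
Step 3: U_X = R1 - n1(n1+1)/2 = 28 - 5*6/2 = 28 - 15 = 13.
       U_Y = n1*n2 - U_X = 20 - 13 = 7.
Step 4: No ties, so the exact null distribution of U (based on enumerating the C(9,5) = 126 equally likely rank assignments) gives the two-sided p-value.
Step 5: p-value = 0.555556; compare to alpha = 0.1. fail to reject H0.

U_X = 13, p = 0.555556, fail to reject H0 at alpha = 0.1.


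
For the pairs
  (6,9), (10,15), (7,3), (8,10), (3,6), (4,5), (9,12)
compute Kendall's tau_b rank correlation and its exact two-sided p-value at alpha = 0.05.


Step 1: Enumerate the 21 unordered pairs (i,j) with i<j and classify each by sign(x_j-x_i) * sign(y_j-y_i).
  (1,2):dx=+4,dy=+6->C; (1,3):dx=+1,dy=-6->D; (1,4):dx=+2,dy=+1->C; (1,5):dx=-3,dy=-3->C
  (1,6):dx=-2,dy=-4->C; (1,7):dx=+3,dy=+3->C; (2,3):dx=-3,dy=-12->C; (2,4):dx=-2,dy=-5->C
  (2,5):dx=-7,dy=-9->C; (2,6):dx=-6,dy=-10->C; (2,7):dx=-1,dy=-3->C; (3,4):dx=+1,dy=+7->C
  (3,5):dx=-4,dy=+3->D; (3,6):dx=-3,dy=+2->D; (3,7):dx=+2,dy=+9->C; (4,5):dx=-5,dy=-4->C
  (4,6):dx=-4,dy=-5->C; (4,7):dx=+1,dy=+2->C; (5,6):dx=+1,dy=-1->D; (5,7):dx=+6,dy=+6->C
  (6,7):dx=+5,dy=+7->C
Step 2: C = 17, D = 4, total pairs = 21.
Step 3: tau = (C - D)/(n(n-1)/2) = (17 - 4)/21 = 0.619048.
Step 4: Exact two-sided p-value (enumerate n! = 5040 permutations of y under H0): p = 0.069048.
Step 5: alpha = 0.05. fail to reject H0.

tau_b = 0.6190 (C=17, D=4), p = 0.069048, fail to reject H0.


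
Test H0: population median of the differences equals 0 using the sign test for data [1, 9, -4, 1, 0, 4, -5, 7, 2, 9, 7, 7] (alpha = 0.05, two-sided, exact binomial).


Step 1: Discard zero differences. Original n = 12; n_eff = number of nonzero differences = 11.
Nonzero differences (with sign): +1, +9, -4, +1, +4, -5, +7, +2, +9, +7, +7
Step 2: Count signs: positive = 9, negative = 2.
Step 3: Under H0: P(positive) = 0.5, so the number of positives S ~ Bin(11, 0.5).
Step 4: Two-sided exact p-value = sum of Bin(11,0.5) probabilities at or below the observed probability = 0.065430.
Step 5: alpha = 0.05. fail to reject H0.

n_eff = 11, pos = 9, neg = 2, p = 0.065430, fail to reject H0.


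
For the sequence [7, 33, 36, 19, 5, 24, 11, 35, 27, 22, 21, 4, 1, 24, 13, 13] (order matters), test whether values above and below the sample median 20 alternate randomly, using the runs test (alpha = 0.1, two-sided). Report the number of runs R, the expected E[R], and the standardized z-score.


Step 1: Compute median = 20; label A = above, B = below.
Labels in order: BAABBABAAAABBABB  (n_A = 8, n_B = 8)
Step 2: Count runs R = 9.
Step 3: Under H0 (random ordering), E[R] = 2*n_A*n_B/(n_A+n_B) + 1 = 2*8*8/16 + 1 = 9.0000.
        Var[R] = 2*n_A*n_B*(2*n_A*n_B - n_A - n_B) / ((n_A+n_B)^2 * (n_A+n_B-1)) = 14336/3840 = 3.7333.
        SD[R] = 1.9322.
Step 4: R = E[R], so z = 0 with no continuity correction.
Step 5: Two-sided p-value via normal approximation = 2*(1 - Phi(|z|)) = 1.000000.
Step 6: alpha = 0.1. fail to reject H0.

R = 9, z = 0.0000, p = 1.000000, fail to reject H0.


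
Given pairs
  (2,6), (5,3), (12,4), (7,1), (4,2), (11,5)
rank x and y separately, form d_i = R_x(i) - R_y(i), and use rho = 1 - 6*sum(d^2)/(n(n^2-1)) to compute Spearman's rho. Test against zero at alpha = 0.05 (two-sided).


Step 1: Rank x and y separately (midranks; no ties here).
rank(x): 2->1, 5->3, 12->6, 7->4, 4->2, 11->5
rank(y): 6->6, 3->3, 4->4, 1->1, 2->2, 5->5
Step 2: d_i = R_x(i) - R_y(i); compute d_i^2.
  (1-6)^2=25, (3-3)^2=0, (6-4)^2=4, (4-1)^2=9, (2-2)^2=0, (5-5)^2=0
sum(d^2) = 38.
Step 3: rho = 1 - 6*38 / (6*(6^2 - 1)) = 1 - 228/210 = -0.085714.
Step 4: Under H0, t = rho * sqrt((n-2)/(1-rho^2)) = -0.1721 ~ t(4).
Step 5: Two-sided p-value from the t-distribution with 4 df = 0.871743.
Step 6: alpha = 0.05. fail to reject H0.

rho = -0.0857, p = 0.871743, fail to reject H0 at alpha = 0.05.


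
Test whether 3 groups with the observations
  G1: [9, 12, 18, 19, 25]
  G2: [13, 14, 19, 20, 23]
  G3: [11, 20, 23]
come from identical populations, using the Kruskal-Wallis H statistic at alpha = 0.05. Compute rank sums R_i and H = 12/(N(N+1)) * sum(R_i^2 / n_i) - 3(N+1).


Step 1: Combine all N = 13 observations and assign midranks.
sorted (value, group, rank): (9,G1,1), (11,G3,2), (12,G1,3), (13,G2,4), (14,G2,5), (18,G1,6), (19,G1,7.5), (19,G2,7.5), (20,G2,9.5), (20,G3,9.5), (23,G2,11.5), (23,G3,11.5), (25,G1,13)
Step 2: Sum ranks within each group.
R_1 = 30.5 (n_1 = 5)
R_2 = 37.5 (n_2 = 5)
R_3 = 23 (n_3 = 3)
Step 3: H = 12/(N(N+1)) * sum(R_i^2/n_i) - 3(N+1)
     = 12/(13*14) * (30.5^2/5 + 37.5^2/5 + 23^2/3) - 3*14
     = 0.065934 * 643.633 - 42
     = 0.437363.
Step 4: Ties present; correction factor C = 1 - 18/(13^3 - 13) = 0.991758. Corrected H = 0.437363 / 0.991758 = 0.440997.
Step 5: Under H0, H ~ chi^2(2); p-value = 0.802119.
Step 6: alpha = 0.05. fail to reject H0.

H = 0.4410, df = 2, p = 0.802119, fail to reject H0.


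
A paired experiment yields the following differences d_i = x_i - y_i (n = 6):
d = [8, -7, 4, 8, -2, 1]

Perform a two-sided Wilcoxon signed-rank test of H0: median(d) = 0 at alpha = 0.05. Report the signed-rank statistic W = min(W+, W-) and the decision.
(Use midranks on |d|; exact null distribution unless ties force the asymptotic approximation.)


Step 1: Drop any zero differences (none here) and take |d_i|.
|d| = [8, 7, 4, 8, 2, 1]
Step 2: Midrank |d_i| (ties get averaged ranks).
ranks: |8|->5.5, |7|->4, |4|->3, |8|->5.5, |2|->2, |1|->1
Step 3: Attach original signs; sum ranks with positive sign and with negative sign.
W+ = 5.5 + 3 + 5.5 + 1 = 15
W- = 4 + 2 = 6
(Check: W+ + W- = 21 should equal n(n+1)/2 = 21.)
Step 4: Test statistic W = min(W+, W-) = 6.
Step 5: Ties in |d|, so use the tie-corrected normal approximation.
        E[W] = n(n+1)/4 = 6*7/4 = 10.5.
        Tie groups: |d|=8 (t=2); sum(t^3 - t) = 6.
        Var[W] = n(n+1)(2n+1)/24 - sum(t^3-t)/48 = 546/24 - 6/48 = 22.625.
        z = (W - E[W]) / sqrt(Var[W]) = (6 - 10.5) / 4.7566 = -0.9461.
        Two-sided p = 2*Phi(z) = 0.344118.
Step 6: alpha = 0.05. fail to reject H0.

W+ = 15, W- = 6, W = min = 6, p = 0.344118, fail to reject H0.


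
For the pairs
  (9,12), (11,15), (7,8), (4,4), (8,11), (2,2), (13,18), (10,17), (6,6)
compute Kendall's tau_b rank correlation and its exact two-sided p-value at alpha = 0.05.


Step 1: Enumerate the 36 unordered pairs (i,j) with i<j and classify each by sign(x_j-x_i) * sign(y_j-y_i).
  (1,2):dx=+2,dy=+3->C; (1,3):dx=-2,dy=-4->C; (1,4):dx=-5,dy=-8->C; (1,5):dx=-1,dy=-1->C
  (1,6):dx=-7,dy=-10->C; (1,7):dx=+4,dy=+6->C; (1,8):dx=+1,dy=+5->C; (1,9):dx=-3,dy=-6->C
  (2,3):dx=-4,dy=-7->C; (2,4):dx=-7,dy=-11->C; (2,5):dx=-3,dy=-4->C; (2,6):dx=-9,dy=-13->C
  (2,7):dx=+2,dy=+3->C; (2,8):dx=-1,dy=+2->D; (2,9):dx=-5,dy=-9->C; (3,4):dx=-3,dy=-4->C
  (3,5):dx=+1,dy=+3->C; (3,6):dx=-5,dy=-6->C; (3,7):dx=+6,dy=+10->C; (3,8):dx=+3,dy=+9->C
  (3,9):dx=-1,dy=-2->C; (4,5):dx=+4,dy=+7->C; (4,6):dx=-2,dy=-2->C; (4,7):dx=+9,dy=+14->C
  (4,8):dx=+6,dy=+13->C; (4,9):dx=+2,dy=+2->C; (5,6):dx=-6,dy=-9->C; (5,7):dx=+5,dy=+7->C
  (5,8):dx=+2,dy=+6->C; (5,9):dx=-2,dy=-5->C; (6,7):dx=+11,dy=+16->C; (6,8):dx=+8,dy=+15->C
  (6,9):dx=+4,dy=+4->C; (7,8):dx=-3,dy=-1->C; (7,9):dx=-7,dy=-12->C; (8,9):dx=-4,dy=-11->C
Step 2: C = 35, D = 1, total pairs = 36.
Step 3: tau = (C - D)/(n(n-1)/2) = (35 - 1)/36 = 0.944444.
Step 4: Exact two-sided p-value (enumerate n! = 362880 permutations of y under H0): p = 0.000050.
Step 5: alpha = 0.05. reject H0.

tau_b = 0.9444 (C=35, D=1), p = 0.000050, reject H0.


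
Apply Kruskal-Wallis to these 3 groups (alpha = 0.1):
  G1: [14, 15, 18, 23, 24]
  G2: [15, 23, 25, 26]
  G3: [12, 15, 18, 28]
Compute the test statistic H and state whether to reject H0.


Step 1: Combine all N = 13 observations and assign midranks.
sorted (value, group, rank): (12,G3,1), (14,G1,2), (15,G1,4), (15,G2,4), (15,G3,4), (18,G1,6.5), (18,G3,6.5), (23,G1,8.5), (23,G2,8.5), (24,G1,10), (25,G2,11), (26,G2,12), (28,G3,13)
Step 2: Sum ranks within each group.
R_1 = 31 (n_1 = 5)
R_2 = 35.5 (n_2 = 4)
R_3 = 24.5 (n_3 = 4)
Step 3: H = 12/(N(N+1)) * sum(R_i^2/n_i) - 3(N+1)
     = 12/(13*14) * (31^2/5 + 35.5^2/4 + 24.5^2/4) - 3*14
     = 0.065934 * 657.325 - 42
     = 1.340110.
Step 4: Ties present; correction factor C = 1 - 36/(13^3 - 13) = 0.983516. Corrected H = 1.340110 / 0.983516 = 1.362570.
Step 5: Under H0, H ~ chi^2(2); p-value = 0.505966.
Step 6: alpha = 0.1. fail to reject H0.

H = 1.3626, df = 2, p = 0.505966, fail to reject H0.


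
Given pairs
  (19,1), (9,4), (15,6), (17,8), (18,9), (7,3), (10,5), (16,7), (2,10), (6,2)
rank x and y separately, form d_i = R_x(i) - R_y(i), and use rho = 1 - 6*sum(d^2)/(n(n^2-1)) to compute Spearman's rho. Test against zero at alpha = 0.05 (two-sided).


Step 1: Rank x and y separately (midranks; no ties here).
rank(x): 19->10, 9->4, 15->6, 17->8, 18->9, 7->3, 10->5, 16->7, 2->1, 6->2
rank(y): 1->1, 4->4, 6->6, 8->8, 9->9, 3->3, 5->5, 7->7, 10->10, 2->2
Step 2: d_i = R_x(i) - R_y(i); compute d_i^2.
  (10-1)^2=81, (4-4)^2=0, (6-6)^2=0, (8-8)^2=0, (9-9)^2=0, (3-3)^2=0, (5-5)^2=0, (7-7)^2=0, (1-10)^2=81, (2-2)^2=0
sum(d^2) = 162.
Step 3: rho = 1 - 6*162 / (10*(10^2 - 1)) = 1 - 972/990 = 0.018182.
Step 4: Under H0, t = rho * sqrt((n-2)/(1-rho^2)) = 0.0514 ~ t(8).
Step 5: Two-sided p-value from the t-distribution with 8 df = 0.960240.
Step 6: alpha = 0.05. fail to reject H0.

rho = 0.0182, p = 0.960240, fail to reject H0 at alpha = 0.05.
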